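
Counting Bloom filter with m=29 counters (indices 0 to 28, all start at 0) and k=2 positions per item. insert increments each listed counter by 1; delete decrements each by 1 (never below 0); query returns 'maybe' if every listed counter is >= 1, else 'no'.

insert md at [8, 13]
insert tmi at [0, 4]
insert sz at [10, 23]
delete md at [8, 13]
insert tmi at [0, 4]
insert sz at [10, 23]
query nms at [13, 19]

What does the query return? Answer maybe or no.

Answer: no

Derivation:
Step 1: insert md at [8, 13] -> counters=[0,0,0,0,0,0,0,0,1,0,0,0,0,1,0,0,0,0,0,0,0,0,0,0,0,0,0,0,0]
Step 2: insert tmi at [0, 4] -> counters=[1,0,0,0,1,0,0,0,1,0,0,0,0,1,0,0,0,0,0,0,0,0,0,0,0,0,0,0,0]
Step 3: insert sz at [10, 23] -> counters=[1,0,0,0,1,0,0,0,1,0,1,0,0,1,0,0,0,0,0,0,0,0,0,1,0,0,0,0,0]
Step 4: delete md at [8, 13] -> counters=[1,0,0,0,1,0,0,0,0,0,1,0,0,0,0,0,0,0,0,0,0,0,0,1,0,0,0,0,0]
Step 5: insert tmi at [0, 4] -> counters=[2,0,0,0,2,0,0,0,0,0,1,0,0,0,0,0,0,0,0,0,0,0,0,1,0,0,0,0,0]
Step 6: insert sz at [10, 23] -> counters=[2,0,0,0,2,0,0,0,0,0,2,0,0,0,0,0,0,0,0,0,0,0,0,2,0,0,0,0,0]
Query nms: check counters[13]=0 counters[19]=0 -> no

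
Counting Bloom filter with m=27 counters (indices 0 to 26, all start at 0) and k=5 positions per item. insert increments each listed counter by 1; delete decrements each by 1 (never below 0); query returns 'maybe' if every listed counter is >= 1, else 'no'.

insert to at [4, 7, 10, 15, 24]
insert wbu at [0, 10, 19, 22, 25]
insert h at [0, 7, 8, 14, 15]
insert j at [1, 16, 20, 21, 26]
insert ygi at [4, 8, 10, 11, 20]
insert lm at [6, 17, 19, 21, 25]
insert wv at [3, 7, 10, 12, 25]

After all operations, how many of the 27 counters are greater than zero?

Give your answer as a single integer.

Answer: 21

Derivation:
Step 1: insert to at [4, 7, 10, 15, 24] -> counters=[0,0,0,0,1,0,0,1,0,0,1,0,0,0,0,1,0,0,0,0,0,0,0,0,1,0,0]
Step 2: insert wbu at [0, 10, 19, 22, 25] -> counters=[1,0,0,0,1,0,0,1,0,0,2,0,0,0,0,1,0,0,0,1,0,0,1,0,1,1,0]
Step 3: insert h at [0, 7, 8, 14, 15] -> counters=[2,0,0,0,1,0,0,2,1,0,2,0,0,0,1,2,0,0,0,1,0,0,1,0,1,1,0]
Step 4: insert j at [1, 16, 20, 21, 26] -> counters=[2,1,0,0,1,0,0,2,1,0,2,0,0,0,1,2,1,0,0,1,1,1,1,0,1,1,1]
Step 5: insert ygi at [4, 8, 10, 11, 20] -> counters=[2,1,0,0,2,0,0,2,2,0,3,1,0,0,1,2,1,0,0,1,2,1,1,0,1,1,1]
Step 6: insert lm at [6, 17, 19, 21, 25] -> counters=[2,1,0,0,2,0,1,2,2,0,3,1,0,0,1,2,1,1,0,2,2,2,1,0,1,2,1]
Step 7: insert wv at [3, 7, 10, 12, 25] -> counters=[2,1,0,1,2,0,1,3,2,0,4,1,1,0,1,2,1,1,0,2,2,2,1,0,1,3,1]
Final counters=[2,1,0,1,2,0,1,3,2,0,4,1,1,0,1,2,1,1,0,2,2,2,1,0,1,3,1] -> 21 nonzero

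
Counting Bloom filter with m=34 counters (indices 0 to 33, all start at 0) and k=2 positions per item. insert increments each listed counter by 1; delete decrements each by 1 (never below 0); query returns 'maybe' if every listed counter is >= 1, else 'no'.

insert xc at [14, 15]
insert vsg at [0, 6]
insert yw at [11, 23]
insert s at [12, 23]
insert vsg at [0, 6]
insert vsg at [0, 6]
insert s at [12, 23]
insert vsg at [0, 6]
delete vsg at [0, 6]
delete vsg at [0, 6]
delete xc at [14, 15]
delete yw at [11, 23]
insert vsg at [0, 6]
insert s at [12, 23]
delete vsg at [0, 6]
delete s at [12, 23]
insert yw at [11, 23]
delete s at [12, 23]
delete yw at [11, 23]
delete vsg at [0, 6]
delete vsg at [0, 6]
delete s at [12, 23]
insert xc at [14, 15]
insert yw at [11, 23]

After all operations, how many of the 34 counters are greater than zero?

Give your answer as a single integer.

Step 1: insert xc at [14, 15] -> counters=[0,0,0,0,0,0,0,0,0,0,0,0,0,0,1,1,0,0,0,0,0,0,0,0,0,0,0,0,0,0,0,0,0,0]
Step 2: insert vsg at [0, 6] -> counters=[1,0,0,0,0,0,1,0,0,0,0,0,0,0,1,1,0,0,0,0,0,0,0,0,0,0,0,0,0,0,0,0,0,0]
Step 3: insert yw at [11, 23] -> counters=[1,0,0,0,0,0,1,0,0,0,0,1,0,0,1,1,0,0,0,0,0,0,0,1,0,0,0,0,0,0,0,0,0,0]
Step 4: insert s at [12, 23] -> counters=[1,0,0,0,0,0,1,0,0,0,0,1,1,0,1,1,0,0,0,0,0,0,0,2,0,0,0,0,0,0,0,0,0,0]
Step 5: insert vsg at [0, 6] -> counters=[2,0,0,0,0,0,2,0,0,0,0,1,1,0,1,1,0,0,0,0,0,0,0,2,0,0,0,0,0,0,0,0,0,0]
Step 6: insert vsg at [0, 6] -> counters=[3,0,0,0,0,0,3,0,0,0,0,1,1,0,1,1,0,0,0,0,0,0,0,2,0,0,0,0,0,0,0,0,0,0]
Step 7: insert s at [12, 23] -> counters=[3,0,0,0,0,0,3,0,0,0,0,1,2,0,1,1,0,0,0,0,0,0,0,3,0,0,0,0,0,0,0,0,0,0]
Step 8: insert vsg at [0, 6] -> counters=[4,0,0,0,0,0,4,0,0,0,0,1,2,0,1,1,0,0,0,0,0,0,0,3,0,0,0,0,0,0,0,0,0,0]
Step 9: delete vsg at [0, 6] -> counters=[3,0,0,0,0,0,3,0,0,0,0,1,2,0,1,1,0,0,0,0,0,0,0,3,0,0,0,0,0,0,0,0,0,0]
Step 10: delete vsg at [0, 6] -> counters=[2,0,0,0,0,0,2,0,0,0,0,1,2,0,1,1,0,0,0,0,0,0,0,3,0,0,0,0,0,0,0,0,0,0]
Step 11: delete xc at [14, 15] -> counters=[2,0,0,0,0,0,2,0,0,0,0,1,2,0,0,0,0,0,0,0,0,0,0,3,0,0,0,0,0,0,0,0,0,0]
Step 12: delete yw at [11, 23] -> counters=[2,0,0,0,0,0,2,0,0,0,0,0,2,0,0,0,0,0,0,0,0,0,0,2,0,0,0,0,0,0,0,0,0,0]
Step 13: insert vsg at [0, 6] -> counters=[3,0,0,0,0,0,3,0,0,0,0,0,2,0,0,0,0,0,0,0,0,0,0,2,0,0,0,0,0,0,0,0,0,0]
Step 14: insert s at [12, 23] -> counters=[3,0,0,0,0,0,3,0,0,0,0,0,3,0,0,0,0,0,0,0,0,0,0,3,0,0,0,0,0,0,0,0,0,0]
Step 15: delete vsg at [0, 6] -> counters=[2,0,0,0,0,0,2,0,0,0,0,0,3,0,0,0,0,0,0,0,0,0,0,3,0,0,0,0,0,0,0,0,0,0]
Step 16: delete s at [12, 23] -> counters=[2,0,0,0,0,0,2,0,0,0,0,0,2,0,0,0,0,0,0,0,0,0,0,2,0,0,0,0,0,0,0,0,0,0]
Step 17: insert yw at [11, 23] -> counters=[2,0,0,0,0,0,2,0,0,0,0,1,2,0,0,0,0,0,0,0,0,0,0,3,0,0,0,0,0,0,0,0,0,0]
Step 18: delete s at [12, 23] -> counters=[2,0,0,0,0,0,2,0,0,0,0,1,1,0,0,0,0,0,0,0,0,0,0,2,0,0,0,0,0,0,0,0,0,0]
Step 19: delete yw at [11, 23] -> counters=[2,0,0,0,0,0,2,0,0,0,0,0,1,0,0,0,0,0,0,0,0,0,0,1,0,0,0,0,0,0,0,0,0,0]
Step 20: delete vsg at [0, 6] -> counters=[1,0,0,0,0,0,1,0,0,0,0,0,1,0,0,0,0,0,0,0,0,0,0,1,0,0,0,0,0,0,0,0,0,0]
Step 21: delete vsg at [0, 6] -> counters=[0,0,0,0,0,0,0,0,0,0,0,0,1,0,0,0,0,0,0,0,0,0,0,1,0,0,0,0,0,0,0,0,0,0]
Step 22: delete s at [12, 23] -> counters=[0,0,0,0,0,0,0,0,0,0,0,0,0,0,0,0,0,0,0,0,0,0,0,0,0,0,0,0,0,0,0,0,0,0]
Step 23: insert xc at [14, 15] -> counters=[0,0,0,0,0,0,0,0,0,0,0,0,0,0,1,1,0,0,0,0,0,0,0,0,0,0,0,0,0,0,0,0,0,0]
Step 24: insert yw at [11, 23] -> counters=[0,0,0,0,0,0,0,0,0,0,0,1,0,0,1,1,0,0,0,0,0,0,0,1,0,0,0,0,0,0,0,0,0,0]
Final counters=[0,0,0,0,0,0,0,0,0,0,0,1,0,0,1,1,0,0,0,0,0,0,0,1,0,0,0,0,0,0,0,0,0,0] -> 4 nonzero

Answer: 4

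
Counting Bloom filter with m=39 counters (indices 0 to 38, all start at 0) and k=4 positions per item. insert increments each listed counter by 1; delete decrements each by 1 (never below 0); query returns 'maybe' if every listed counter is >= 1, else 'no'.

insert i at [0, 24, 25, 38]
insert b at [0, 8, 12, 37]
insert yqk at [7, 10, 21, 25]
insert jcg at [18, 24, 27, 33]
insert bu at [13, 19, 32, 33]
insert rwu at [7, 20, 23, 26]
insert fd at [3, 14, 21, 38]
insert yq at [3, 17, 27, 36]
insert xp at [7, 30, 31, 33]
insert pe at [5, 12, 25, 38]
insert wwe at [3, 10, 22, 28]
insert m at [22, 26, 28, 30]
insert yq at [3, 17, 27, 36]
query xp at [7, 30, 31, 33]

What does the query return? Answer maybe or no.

Step 1: insert i at [0, 24, 25, 38] -> counters=[1,0,0,0,0,0,0,0,0,0,0,0,0,0,0,0,0,0,0,0,0,0,0,0,1,1,0,0,0,0,0,0,0,0,0,0,0,0,1]
Step 2: insert b at [0, 8, 12, 37] -> counters=[2,0,0,0,0,0,0,0,1,0,0,0,1,0,0,0,0,0,0,0,0,0,0,0,1,1,0,0,0,0,0,0,0,0,0,0,0,1,1]
Step 3: insert yqk at [7, 10, 21, 25] -> counters=[2,0,0,0,0,0,0,1,1,0,1,0,1,0,0,0,0,0,0,0,0,1,0,0,1,2,0,0,0,0,0,0,0,0,0,0,0,1,1]
Step 4: insert jcg at [18, 24, 27, 33] -> counters=[2,0,0,0,0,0,0,1,1,0,1,0,1,0,0,0,0,0,1,0,0,1,0,0,2,2,0,1,0,0,0,0,0,1,0,0,0,1,1]
Step 5: insert bu at [13, 19, 32, 33] -> counters=[2,0,0,0,0,0,0,1,1,0,1,0,1,1,0,0,0,0,1,1,0,1,0,0,2,2,0,1,0,0,0,0,1,2,0,0,0,1,1]
Step 6: insert rwu at [7, 20, 23, 26] -> counters=[2,0,0,0,0,0,0,2,1,0,1,0,1,1,0,0,0,0,1,1,1,1,0,1,2,2,1,1,0,0,0,0,1,2,0,0,0,1,1]
Step 7: insert fd at [3, 14, 21, 38] -> counters=[2,0,0,1,0,0,0,2,1,0,1,0,1,1,1,0,0,0,1,1,1,2,0,1,2,2,1,1,0,0,0,0,1,2,0,0,0,1,2]
Step 8: insert yq at [3, 17, 27, 36] -> counters=[2,0,0,2,0,0,0,2,1,0,1,0,1,1,1,0,0,1,1,1,1,2,0,1,2,2,1,2,0,0,0,0,1,2,0,0,1,1,2]
Step 9: insert xp at [7, 30, 31, 33] -> counters=[2,0,0,2,0,0,0,3,1,0,1,0,1,1,1,0,0,1,1,1,1,2,0,1,2,2,1,2,0,0,1,1,1,3,0,0,1,1,2]
Step 10: insert pe at [5, 12, 25, 38] -> counters=[2,0,0,2,0,1,0,3,1,0,1,0,2,1,1,0,0,1,1,1,1,2,0,1,2,3,1,2,0,0,1,1,1,3,0,0,1,1,3]
Step 11: insert wwe at [3, 10, 22, 28] -> counters=[2,0,0,3,0,1,0,3,1,0,2,0,2,1,1,0,0,1,1,1,1,2,1,1,2,3,1,2,1,0,1,1,1,3,0,0,1,1,3]
Step 12: insert m at [22, 26, 28, 30] -> counters=[2,0,0,3,0,1,0,3,1,0,2,0,2,1,1,0,0,1,1,1,1,2,2,1,2,3,2,2,2,0,2,1,1,3,0,0,1,1,3]
Step 13: insert yq at [3, 17, 27, 36] -> counters=[2,0,0,4,0,1,0,3,1,0,2,0,2,1,1,0,0,2,1,1,1,2,2,1,2,3,2,3,2,0,2,1,1,3,0,0,2,1,3]
Query xp: check counters[7]=3 counters[30]=2 counters[31]=1 counters[33]=3 -> maybe

Answer: maybe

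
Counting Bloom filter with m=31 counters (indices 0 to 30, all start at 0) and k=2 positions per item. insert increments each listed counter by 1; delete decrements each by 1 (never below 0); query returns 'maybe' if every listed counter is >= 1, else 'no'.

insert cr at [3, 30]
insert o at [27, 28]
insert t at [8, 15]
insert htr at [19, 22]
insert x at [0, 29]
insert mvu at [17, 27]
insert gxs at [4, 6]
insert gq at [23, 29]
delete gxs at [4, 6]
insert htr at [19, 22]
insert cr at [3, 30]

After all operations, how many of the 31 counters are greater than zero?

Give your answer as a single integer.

Step 1: insert cr at [3, 30] -> counters=[0,0,0,1,0,0,0,0,0,0,0,0,0,0,0,0,0,0,0,0,0,0,0,0,0,0,0,0,0,0,1]
Step 2: insert o at [27, 28] -> counters=[0,0,0,1,0,0,0,0,0,0,0,0,0,0,0,0,0,0,0,0,0,0,0,0,0,0,0,1,1,0,1]
Step 3: insert t at [8, 15] -> counters=[0,0,0,1,0,0,0,0,1,0,0,0,0,0,0,1,0,0,0,0,0,0,0,0,0,0,0,1,1,0,1]
Step 4: insert htr at [19, 22] -> counters=[0,0,0,1,0,0,0,0,1,0,0,0,0,0,0,1,0,0,0,1,0,0,1,0,0,0,0,1,1,0,1]
Step 5: insert x at [0, 29] -> counters=[1,0,0,1,0,0,0,0,1,0,0,0,0,0,0,1,0,0,0,1,0,0,1,0,0,0,0,1,1,1,1]
Step 6: insert mvu at [17, 27] -> counters=[1,0,0,1,0,0,0,0,1,0,0,0,0,0,0,1,0,1,0,1,0,0,1,0,0,0,0,2,1,1,1]
Step 7: insert gxs at [4, 6] -> counters=[1,0,0,1,1,0,1,0,1,0,0,0,0,0,0,1,0,1,0,1,0,0,1,0,0,0,0,2,1,1,1]
Step 8: insert gq at [23, 29] -> counters=[1,0,0,1,1,0,1,0,1,0,0,0,0,0,0,1,0,1,0,1,0,0,1,1,0,0,0,2,1,2,1]
Step 9: delete gxs at [4, 6] -> counters=[1,0,0,1,0,0,0,0,1,0,0,0,0,0,0,1,0,1,0,1,0,0,1,1,0,0,0,2,1,2,1]
Step 10: insert htr at [19, 22] -> counters=[1,0,0,1,0,0,0,0,1,0,0,0,0,0,0,1,0,1,0,2,0,0,2,1,0,0,0,2,1,2,1]
Step 11: insert cr at [3, 30] -> counters=[1,0,0,2,0,0,0,0,1,0,0,0,0,0,0,1,0,1,0,2,0,0,2,1,0,0,0,2,1,2,2]
Final counters=[1,0,0,2,0,0,0,0,1,0,0,0,0,0,0,1,0,1,0,2,0,0,2,1,0,0,0,2,1,2,2] -> 12 nonzero

Answer: 12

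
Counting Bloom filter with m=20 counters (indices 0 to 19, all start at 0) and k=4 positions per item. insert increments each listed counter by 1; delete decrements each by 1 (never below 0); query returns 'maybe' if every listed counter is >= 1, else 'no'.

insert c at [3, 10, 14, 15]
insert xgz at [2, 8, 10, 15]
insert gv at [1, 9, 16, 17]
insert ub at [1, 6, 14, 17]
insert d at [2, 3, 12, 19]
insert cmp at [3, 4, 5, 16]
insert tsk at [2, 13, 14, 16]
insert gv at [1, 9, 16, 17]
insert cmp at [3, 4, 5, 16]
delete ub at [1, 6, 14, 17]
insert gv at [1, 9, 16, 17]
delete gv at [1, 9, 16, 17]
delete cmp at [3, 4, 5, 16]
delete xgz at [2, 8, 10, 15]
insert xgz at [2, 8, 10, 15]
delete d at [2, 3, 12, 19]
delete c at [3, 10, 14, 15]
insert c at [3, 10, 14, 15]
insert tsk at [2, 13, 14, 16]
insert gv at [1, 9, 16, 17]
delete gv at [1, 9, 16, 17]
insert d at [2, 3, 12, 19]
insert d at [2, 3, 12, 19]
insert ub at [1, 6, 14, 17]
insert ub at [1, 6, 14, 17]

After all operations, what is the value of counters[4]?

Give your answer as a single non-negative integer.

Answer: 1

Derivation:
Step 1: insert c at [3, 10, 14, 15] -> counters=[0,0,0,1,0,0,0,0,0,0,1,0,0,0,1,1,0,0,0,0]
Step 2: insert xgz at [2, 8, 10, 15] -> counters=[0,0,1,1,0,0,0,0,1,0,2,0,0,0,1,2,0,0,0,0]
Step 3: insert gv at [1, 9, 16, 17] -> counters=[0,1,1,1,0,0,0,0,1,1,2,0,0,0,1,2,1,1,0,0]
Step 4: insert ub at [1, 6, 14, 17] -> counters=[0,2,1,1,0,0,1,0,1,1,2,0,0,0,2,2,1,2,0,0]
Step 5: insert d at [2, 3, 12, 19] -> counters=[0,2,2,2,0,0,1,0,1,1,2,0,1,0,2,2,1,2,0,1]
Step 6: insert cmp at [3, 4, 5, 16] -> counters=[0,2,2,3,1,1,1,0,1,1,2,0,1,0,2,2,2,2,0,1]
Step 7: insert tsk at [2, 13, 14, 16] -> counters=[0,2,3,3,1,1,1,0,1,1,2,0,1,1,3,2,3,2,0,1]
Step 8: insert gv at [1, 9, 16, 17] -> counters=[0,3,3,3,1,1,1,0,1,2,2,0,1,1,3,2,4,3,0,1]
Step 9: insert cmp at [3, 4, 5, 16] -> counters=[0,3,3,4,2,2,1,0,1,2,2,0,1,1,3,2,5,3,0,1]
Step 10: delete ub at [1, 6, 14, 17] -> counters=[0,2,3,4,2,2,0,0,1,2,2,0,1,1,2,2,5,2,0,1]
Step 11: insert gv at [1, 9, 16, 17] -> counters=[0,3,3,4,2,2,0,0,1,3,2,0,1,1,2,2,6,3,0,1]
Step 12: delete gv at [1, 9, 16, 17] -> counters=[0,2,3,4,2,2,0,0,1,2,2,0,1,1,2,2,5,2,0,1]
Step 13: delete cmp at [3, 4, 5, 16] -> counters=[0,2,3,3,1,1,0,0,1,2,2,0,1,1,2,2,4,2,0,1]
Step 14: delete xgz at [2, 8, 10, 15] -> counters=[0,2,2,3,1,1,0,0,0,2,1,0,1,1,2,1,4,2,0,1]
Step 15: insert xgz at [2, 8, 10, 15] -> counters=[0,2,3,3,1,1,0,0,1,2,2,0,1,1,2,2,4,2,0,1]
Step 16: delete d at [2, 3, 12, 19] -> counters=[0,2,2,2,1,1,0,0,1,2,2,0,0,1,2,2,4,2,0,0]
Step 17: delete c at [3, 10, 14, 15] -> counters=[0,2,2,1,1,1,0,0,1,2,1,0,0,1,1,1,4,2,0,0]
Step 18: insert c at [3, 10, 14, 15] -> counters=[0,2,2,2,1,1,0,0,1,2,2,0,0,1,2,2,4,2,0,0]
Step 19: insert tsk at [2, 13, 14, 16] -> counters=[0,2,3,2,1,1,0,0,1,2,2,0,0,2,3,2,5,2,0,0]
Step 20: insert gv at [1, 9, 16, 17] -> counters=[0,3,3,2,1,1,0,0,1,3,2,0,0,2,3,2,6,3,0,0]
Step 21: delete gv at [1, 9, 16, 17] -> counters=[0,2,3,2,1,1,0,0,1,2,2,0,0,2,3,2,5,2,0,0]
Step 22: insert d at [2, 3, 12, 19] -> counters=[0,2,4,3,1,1,0,0,1,2,2,0,1,2,3,2,5,2,0,1]
Step 23: insert d at [2, 3, 12, 19] -> counters=[0,2,5,4,1,1,0,0,1,2,2,0,2,2,3,2,5,2,0,2]
Step 24: insert ub at [1, 6, 14, 17] -> counters=[0,3,5,4,1,1,1,0,1,2,2,0,2,2,4,2,5,3,0,2]
Step 25: insert ub at [1, 6, 14, 17] -> counters=[0,4,5,4,1,1,2,0,1,2,2,0,2,2,5,2,5,4,0,2]
Final counters=[0,4,5,4,1,1,2,0,1,2,2,0,2,2,5,2,5,4,0,2] -> counters[4]=1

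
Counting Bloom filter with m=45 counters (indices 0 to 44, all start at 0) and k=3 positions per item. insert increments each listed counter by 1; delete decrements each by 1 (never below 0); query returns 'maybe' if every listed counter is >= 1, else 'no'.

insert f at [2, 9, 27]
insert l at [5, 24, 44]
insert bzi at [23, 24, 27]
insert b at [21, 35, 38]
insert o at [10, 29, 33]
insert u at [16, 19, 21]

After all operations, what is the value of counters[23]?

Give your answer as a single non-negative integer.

Step 1: insert f at [2, 9, 27] -> counters=[0,0,1,0,0,0,0,0,0,1,0,0,0,0,0,0,0,0,0,0,0,0,0,0,0,0,0,1,0,0,0,0,0,0,0,0,0,0,0,0,0,0,0,0,0]
Step 2: insert l at [5, 24, 44] -> counters=[0,0,1,0,0,1,0,0,0,1,0,0,0,0,0,0,0,0,0,0,0,0,0,0,1,0,0,1,0,0,0,0,0,0,0,0,0,0,0,0,0,0,0,0,1]
Step 3: insert bzi at [23, 24, 27] -> counters=[0,0,1,0,0,1,0,0,0,1,0,0,0,0,0,0,0,0,0,0,0,0,0,1,2,0,0,2,0,0,0,0,0,0,0,0,0,0,0,0,0,0,0,0,1]
Step 4: insert b at [21, 35, 38] -> counters=[0,0,1,0,0,1,0,0,0,1,0,0,0,0,0,0,0,0,0,0,0,1,0,1,2,0,0,2,0,0,0,0,0,0,0,1,0,0,1,0,0,0,0,0,1]
Step 5: insert o at [10, 29, 33] -> counters=[0,0,1,0,0,1,0,0,0,1,1,0,0,0,0,0,0,0,0,0,0,1,0,1,2,0,0,2,0,1,0,0,0,1,0,1,0,0,1,0,0,0,0,0,1]
Step 6: insert u at [16, 19, 21] -> counters=[0,0,1,0,0,1,0,0,0,1,1,0,0,0,0,0,1,0,0,1,0,2,0,1,2,0,0,2,0,1,0,0,0,1,0,1,0,0,1,0,0,0,0,0,1]
Final counters=[0,0,1,0,0,1,0,0,0,1,1,0,0,0,0,0,1,0,0,1,0,2,0,1,2,0,0,2,0,1,0,0,0,1,0,1,0,0,1,0,0,0,0,0,1] -> counters[23]=1

Answer: 1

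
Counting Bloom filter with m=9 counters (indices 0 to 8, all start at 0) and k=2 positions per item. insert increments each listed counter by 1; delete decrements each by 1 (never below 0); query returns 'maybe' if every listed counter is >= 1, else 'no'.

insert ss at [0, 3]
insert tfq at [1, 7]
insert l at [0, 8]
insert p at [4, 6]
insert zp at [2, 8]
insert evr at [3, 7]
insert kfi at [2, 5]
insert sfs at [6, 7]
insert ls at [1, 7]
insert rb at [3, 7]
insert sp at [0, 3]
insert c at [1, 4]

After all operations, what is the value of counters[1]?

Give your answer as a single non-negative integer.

Step 1: insert ss at [0, 3] -> counters=[1,0,0,1,0,0,0,0,0]
Step 2: insert tfq at [1, 7] -> counters=[1,1,0,1,0,0,0,1,0]
Step 3: insert l at [0, 8] -> counters=[2,1,0,1,0,0,0,1,1]
Step 4: insert p at [4, 6] -> counters=[2,1,0,1,1,0,1,1,1]
Step 5: insert zp at [2, 8] -> counters=[2,1,1,1,1,0,1,1,2]
Step 6: insert evr at [3, 7] -> counters=[2,1,1,2,1,0,1,2,2]
Step 7: insert kfi at [2, 5] -> counters=[2,1,2,2,1,1,1,2,2]
Step 8: insert sfs at [6, 7] -> counters=[2,1,2,2,1,1,2,3,2]
Step 9: insert ls at [1, 7] -> counters=[2,2,2,2,1,1,2,4,2]
Step 10: insert rb at [3, 7] -> counters=[2,2,2,3,1,1,2,5,2]
Step 11: insert sp at [0, 3] -> counters=[3,2,2,4,1,1,2,5,2]
Step 12: insert c at [1, 4] -> counters=[3,3,2,4,2,1,2,5,2]
Final counters=[3,3,2,4,2,1,2,5,2] -> counters[1]=3

Answer: 3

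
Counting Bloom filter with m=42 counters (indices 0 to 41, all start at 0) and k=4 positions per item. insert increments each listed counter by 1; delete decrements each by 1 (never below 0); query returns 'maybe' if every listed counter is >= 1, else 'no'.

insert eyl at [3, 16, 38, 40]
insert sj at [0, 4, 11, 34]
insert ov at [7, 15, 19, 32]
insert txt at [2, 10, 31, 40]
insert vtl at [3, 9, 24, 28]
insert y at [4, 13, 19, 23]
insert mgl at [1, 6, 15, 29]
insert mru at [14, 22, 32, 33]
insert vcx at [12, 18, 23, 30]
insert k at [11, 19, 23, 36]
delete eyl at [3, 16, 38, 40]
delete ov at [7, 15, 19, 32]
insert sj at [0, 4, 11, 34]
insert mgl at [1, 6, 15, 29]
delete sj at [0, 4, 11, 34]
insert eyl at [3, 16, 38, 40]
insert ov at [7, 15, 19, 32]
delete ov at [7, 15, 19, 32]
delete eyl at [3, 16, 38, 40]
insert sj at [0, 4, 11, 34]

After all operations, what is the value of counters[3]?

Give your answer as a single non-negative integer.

Answer: 1

Derivation:
Step 1: insert eyl at [3, 16, 38, 40] -> counters=[0,0,0,1,0,0,0,0,0,0,0,0,0,0,0,0,1,0,0,0,0,0,0,0,0,0,0,0,0,0,0,0,0,0,0,0,0,0,1,0,1,0]
Step 2: insert sj at [0, 4, 11, 34] -> counters=[1,0,0,1,1,0,0,0,0,0,0,1,0,0,0,0,1,0,0,0,0,0,0,0,0,0,0,0,0,0,0,0,0,0,1,0,0,0,1,0,1,0]
Step 3: insert ov at [7, 15, 19, 32] -> counters=[1,0,0,1,1,0,0,1,0,0,0,1,0,0,0,1,1,0,0,1,0,0,0,0,0,0,0,0,0,0,0,0,1,0,1,0,0,0,1,0,1,0]
Step 4: insert txt at [2, 10, 31, 40] -> counters=[1,0,1,1,1,0,0,1,0,0,1,1,0,0,0,1,1,0,0,1,0,0,0,0,0,0,0,0,0,0,0,1,1,0,1,0,0,0,1,0,2,0]
Step 5: insert vtl at [3, 9, 24, 28] -> counters=[1,0,1,2,1,0,0,1,0,1,1,1,0,0,0,1,1,0,0,1,0,0,0,0,1,0,0,0,1,0,0,1,1,0,1,0,0,0,1,0,2,0]
Step 6: insert y at [4, 13, 19, 23] -> counters=[1,0,1,2,2,0,0,1,0,1,1,1,0,1,0,1,1,0,0,2,0,0,0,1,1,0,0,0,1,0,0,1,1,0,1,0,0,0,1,0,2,0]
Step 7: insert mgl at [1, 6, 15, 29] -> counters=[1,1,1,2,2,0,1,1,0,1,1,1,0,1,0,2,1,0,0,2,0,0,0,1,1,0,0,0,1,1,0,1,1,0,1,0,0,0,1,0,2,0]
Step 8: insert mru at [14, 22, 32, 33] -> counters=[1,1,1,2,2,0,1,1,0,1,1,1,0,1,1,2,1,0,0,2,0,0,1,1,1,0,0,0,1,1,0,1,2,1,1,0,0,0,1,0,2,0]
Step 9: insert vcx at [12, 18, 23, 30] -> counters=[1,1,1,2,2,0,1,1,0,1,1,1,1,1,1,2,1,0,1,2,0,0,1,2,1,0,0,0,1,1,1,1,2,1,1,0,0,0,1,0,2,0]
Step 10: insert k at [11, 19, 23, 36] -> counters=[1,1,1,2,2,0,1,1,0,1,1,2,1,1,1,2,1,0,1,3,0,0,1,3,1,0,0,0,1,1,1,1,2,1,1,0,1,0,1,0,2,0]
Step 11: delete eyl at [3, 16, 38, 40] -> counters=[1,1,1,1,2,0,1,1,0,1,1,2,1,1,1,2,0,0,1,3,0,0,1,3,1,0,0,0,1,1,1,1,2,1,1,0,1,0,0,0,1,0]
Step 12: delete ov at [7, 15, 19, 32] -> counters=[1,1,1,1,2,0,1,0,0,1,1,2,1,1,1,1,0,0,1,2,0,0,1,3,1,0,0,0,1,1,1,1,1,1,1,0,1,0,0,0,1,0]
Step 13: insert sj at [0, 4, 11, 34] -> counters=[2,1,1,1,3,0,1,0,0,1,1,3,1,1,1,1,0,0,1,2,0,0,1,3,1,0,0,0,1,1,1,1,1,1,2,0,1,0,0,0,1,0]
Step 14: insert mgl at [1, 6, 15, 29] -> counters=[2,2,1,1,3,0,2,0,0,1,1,3,1,1,1,2,0,0,1,2,0,0,1,3,1,0,0,0,1,2,1,1,1,1,2,0,1,0,0,0,1,0]
Step 15: delete sj at [0, 4, 11, 34] -> counters=[1,2,1,1,2,0,2,0,0,1,1,2,1,1,1,2,0,0,1,2,0,0,1,3,1,0,0,0,1,2,1,1,1,1,1,0,1,0,0,0,1,0]
Step 16: insert eyl at [3, 16, 38, 40] -> counters=[1,2,1,2,2,0,2,0,0,1,1,2,1,1,1,2,1,0,1,2,0,0,1,3,1,0,0,0,1,2,1,1,1,1,1,0,1,0,1,0,2,0]
Step 17: insert ov at [7, 15, 19, 32] -> counters=[1,2,1,2,2,0,2,1,0,1,1,2,1,1,1,3,1,0,1,3,0,0,1,3,1,0,0,0,1,2,1,1,2,1,1,0,1,0,1,0,2,0]
Step 18: delete ov at [7, 15, 19, 32] -> counters=[1,2,1,2,2,0,2,0,0,1,1,2,1,1,1,2,1,0,1,2,0,0,1,3,1,0,0,0,1,2,1,1,1,1,1,0,1,0,1,0,2,0]
Step 19: delete eyl at [3, 16, 38, 40] -> counters=[1,2,1,1,2,0,2,0,0,1,1,2,1,1,1,2,0,0,1,2,0,0,1,3,1,0,0,0,1,2,1,1,1,1,1,0,1,0,0,0,1,0]
Step 20: insert sj at [0, 4, 11, 34] -> counters=[2,2,1,1,3,0,2,0,0,1,1,3,1,1,1,2,0,0,1,2,0,0,1,3,1,0,0,0,1,2,1,1,1,1,2,0,1,0,0,0,1,0]
Final counters=[2,2,1,1,3,0,2,0,0,1,1,3,1,1,1,2,0,0,1,2,0,0,1,3,1,0,0,0,1,2,1,1,1,1,2,0,1,0,0,0,1,0] -> counters[3]=1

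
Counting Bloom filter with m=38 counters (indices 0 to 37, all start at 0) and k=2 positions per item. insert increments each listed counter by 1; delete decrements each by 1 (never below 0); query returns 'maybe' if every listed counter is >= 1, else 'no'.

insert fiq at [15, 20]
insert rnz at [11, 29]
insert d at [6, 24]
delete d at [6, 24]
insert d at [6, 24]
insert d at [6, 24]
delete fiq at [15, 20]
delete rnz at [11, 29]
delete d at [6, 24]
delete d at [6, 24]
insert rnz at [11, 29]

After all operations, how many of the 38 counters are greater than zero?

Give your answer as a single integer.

Answer: 2

Derivation:
Step 1: insert fiq at [15, 20] -> counters=[0,0,0,0,0,0,0,0,0,0,0,0,0,0,0,1,0,0,0,0,1,0,0,0,0,0,0,0,0,0,0,0,0,0,0,0,0,0]
Step 2: insert rnz at [11, 29] -> counters=[0,0,0,0,0,0,0,0,0,0,0,1,0,0,0,1,0,0,0,0,1,0,0,0,0,0,0,0,0,1,0,0,0,0,0,0,0,0]
Step 3: insert d at [6, 24] -> counters=[0,0,0,0,0,0,1,0,0,0,0,1,0,0,0,1,0,0,0,0,1,0,0,0,1,0,0,0,0,1,0,0,0,0,0,0,0,0]
Step 4: delete d at [6, 24] -> counters=[0,0,0,0,0,0,0,0,0,0,0,1,0,0,0,1,0,0,0,0,1,0,0,0,0,0,0,0,0,1,0,0,0,0,0,0,0,0]
Step 5: insert d at [6, 24] -> counters=[0,0,0,0,0,0,1,0,0,0,0,1,0,0,0,1,0,0,0,0,1,0,0,0,1,0,0,0,0,1,0,0,0,0,0,0,0,0]
Step 6: insert d at [6, 24] -> counters=[0,0,0,0,0,0,2,0,0,0,0,1,0,0,0,1,0,0,0,0,1,0,0,0,2,0,0,0,0,1,0,0,0,0,0,0,0,0]
Step 7: delete fiq at [15, 20] -> counters=[0,0,0,0,0,0,2,0,0,0,0,1,0,0,0,0,0,0,0,0,0,0,0,0,2,0,0,0,0,1,0,0,0,0,0,0,0,0]
Step 8: delete rnz at [11, 29] -> counters=[0,0,0,0,0,0,2,0,0,0,0,0,0,0,0,0,0,0,0,0,0,0,0,0,2,0,0,0,0,0,0,0,0,0,0,0,0,0]
Step 9: delete d at [6, 24] -> counters=[0,0,0,0,0,0,1,0,0,0,0,0,0,0,0,0,0,0,0,0,0,0,0,0,1,0,0,0,0,0,0,0,0,0,0,0,0,0]
Step 10: delete d at [6, 24] -> counters=[0,0,0,0,0,0,0,0,0,0,0,0,0,0,0,0,0,0,0,0,0,0,0,0,0,0,0,0,0,0,0,0,0,0,0,0,0,0]
Step 11: insert rnz at [11, 29] -> counters=[0,0,0,0,0,0,0,0,0,0,0,1,0,0,0,0,0,0,0,0,0,0,0,0,0,0,0,0,0,1,0,0,0,0,0,0,0,0]
Final counters=[0,0,0,0,0,0,0,0,0,0,0,1,0,0,0,0,0,0,0,0,0,0,0,0,0,0,0,0,0,1,0,0,0,0,0,0,0,0] -> 2 nonzero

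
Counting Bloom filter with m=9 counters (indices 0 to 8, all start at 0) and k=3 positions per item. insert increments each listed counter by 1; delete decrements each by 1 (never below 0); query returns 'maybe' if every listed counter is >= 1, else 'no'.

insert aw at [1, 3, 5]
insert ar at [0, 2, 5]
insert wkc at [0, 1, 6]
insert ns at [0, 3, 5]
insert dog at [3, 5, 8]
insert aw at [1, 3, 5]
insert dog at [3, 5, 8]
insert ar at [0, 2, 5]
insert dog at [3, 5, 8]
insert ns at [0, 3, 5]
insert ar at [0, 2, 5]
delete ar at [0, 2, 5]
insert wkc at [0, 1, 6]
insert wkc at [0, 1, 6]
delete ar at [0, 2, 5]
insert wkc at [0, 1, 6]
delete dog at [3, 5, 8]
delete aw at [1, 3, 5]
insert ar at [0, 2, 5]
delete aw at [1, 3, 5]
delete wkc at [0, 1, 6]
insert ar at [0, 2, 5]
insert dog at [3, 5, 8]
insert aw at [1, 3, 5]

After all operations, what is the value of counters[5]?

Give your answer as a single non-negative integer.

Step 1: insert aw at [1, 3, 5] -> counters=[0,1,0,1,0,1,0,0,0]
Step 2: insert ar at [0, 2, 5] -> counters=[1,1,1,1,0,2,0,0,0]
Step 3: insert wkc at [0, 1, 6] -> counters=[2,2,1,1,0,2,1,0,0]
Step 4: insert ns at [0, 3, 5] -> counters=[3,2,1,2,0,3,1,0,0]
Step 5: insert dog at [3, 5, 8] -> counters=[3,2,1,3,0,4,1,0,1]
Step 6: insert aw at [1, 3, 5] -> counters=[3,3,1,4,0,5,1,0,1]
Step 7: insert dog at [3, 5, 8] -> counters=[3,3,1,5,0,6,1,0,2]
Step 8: insert ar at [0, 2, 5] -> counters=[4,3,2,5,0,7,1,0,2]
Step 9: insert dog at [3, 5, 8] -> counters=[4,3,2,6,0,8,1,0,3]
Step 10: insert ns at [0, 3, 5] -> counters=[5,3,2,7,0,9,1,0,3]
Step 11: insert ar at [0, 2, 5] -> counters=[6,3,3,7,0,10,1,0,3]
Step 12: delete ar at [0, 2, 5] -> counters=[5,3,2,7,0,9,1,0,3]
Step 13: insert wkc at [0, 1, 6] -> counters=[6,4,2,7,0,9,2,0,3]
Step 14: insert wkc at [0, 1, 6] -> counters=[7,5,2,7,0,9,3,0,3]
Step 15: delete ar at [0, 2, 5] -> counters=[6,5,1,7,0,8,3,0,3]
Step 16: insert wkc at [0, 1, 6] -> counters=[7,6,1,7,0,8,4,0,3]
Step 17: delete dog at [3, 5, 8] -> counters=[7,6,1,6,0,7,4,0,2]
Step 18: delete aw at [1, 3, 5] -> counters=[7,5,1,5,0,6,4,0,2]
Step 19: insert ar at [0, 2, 5] -> counters=[8,5,2,5,0,7,4,0,2]
Step 20: delete aw at [1, 3, 5] -> counters=[8,4,2,4,0,6,4,0,2]
Step 21: delete wkc at [0, 1, 6] -> counters=[7,3,2,4,0,6,3,0,2]
Step 22: insert ar at [0, 2, 5] -> counters=[8,3,3,4,0,7,3,0,2]
Step 23: insert dog at [3, 5, 8] -> counters=[8,3,3,5,0,8,3,0,3]
Step 24: insert aw at [1, 3, 5] -> counters=[8,4,3,6,0,9,3,0,3]
Final counters=[8,4,3,6,0,9,3,0,3] -> counters[5]=9

Answer: 9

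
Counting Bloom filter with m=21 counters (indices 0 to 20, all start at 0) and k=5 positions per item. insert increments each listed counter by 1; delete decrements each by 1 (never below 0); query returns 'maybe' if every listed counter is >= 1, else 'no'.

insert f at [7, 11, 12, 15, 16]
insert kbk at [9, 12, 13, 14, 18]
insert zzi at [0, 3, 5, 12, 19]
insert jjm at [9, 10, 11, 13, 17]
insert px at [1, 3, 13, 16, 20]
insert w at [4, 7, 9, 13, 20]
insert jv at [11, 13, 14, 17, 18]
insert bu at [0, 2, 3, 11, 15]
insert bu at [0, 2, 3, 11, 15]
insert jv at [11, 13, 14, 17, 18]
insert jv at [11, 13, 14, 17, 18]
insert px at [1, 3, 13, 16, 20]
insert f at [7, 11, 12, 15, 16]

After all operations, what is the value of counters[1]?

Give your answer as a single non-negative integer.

Answer: 2

Derivation:
Step 1: insert f at [7, 11, 12, 15, 16] -> counters=[0,0,0,0,0,0,0,1,0,0,0,1,1,0,0,1,1,0,0,0,0]
Step 2: insert kbk at [9, 12, 13, 14, 18] -> counters=[0,0,0,0,0,0,0,1,0,1,0,1,2,1,1,1,1,0,1,0,0]
Step 3: insert zzi at [0, 3, 5, 12, 19] -> counters=[1,0,0,1,0,1,0,1,0,1,0,1,3,1,1,1,1,0,1,1,0]
Step 4: insert jjm at [9, 10, 11, 13, 17] -> counters=[1,0,0,1,0,1,0,1,0,2,1,2,3,2,1,1,1,1,1,1,0]
Step 5: insert px at [1, 3, 13, 16, 20] -> counters=[1,1,0,2,0,1,0,1,0,2,1,2,3,3,1,1,2,1,1,1,1]
Step 6: insert w at [4, 7, 9, 13, 20] -> counters=[1,1,0,2,1,1,0,2,0,3,1,2,3,4,1,1,2,1,1,1,2]
Step 7: insert jv at [11, 13, 14, 17, 18] -> counters=[1,1,0,2,1,1,0,2,0,3,1,3,3,5,2,1,2,2,2,1,2]
Step 8: insert bu at [0, 2, 3, 11, 15] -> counters=[2,1,1,3,1,1,0,2,0,3,1,4,3,5,2,2,2,2,2,1,2]
Step 9: insert bu at [0, 2, 3, 11, 15] -> counters=[3,1,2,4,1,1,0,2,0,3,1,5,3,5,2,3,2,2,2,1,2]
Step 10: insert jv at [11, 13, 14, 17, 18] -> counters=[3,1,2,4,1,1,0,2,0,3,1,6,3,6,3,3,2,3,3,1,2]
Step 11: insert jv at [11, 13, 14, 17, 18] -> counters=[3,1,2,4,1,1,0,2,0,3,1,7,3,7,4,3,2,4,4,1,2]
Step 12: insert px at [1, 3, 13, 16, 20] -> counters=[3,2,2,5,1,1,0,2,0,3,1,7,3,8,4,3,3,4,4,1,3]
Step 13: insert f at [7, 11, 12, 15, 16] -> counters=[3,2,2,5,1,1,0,3,0,3,1,8,4,8,4,4,4,4,4,1,3]
Final counters=[3,2,2,5,1,1,0,3,0,3,1,8,4,8,4,4,4,4,4,1,3] -> counters[1]=2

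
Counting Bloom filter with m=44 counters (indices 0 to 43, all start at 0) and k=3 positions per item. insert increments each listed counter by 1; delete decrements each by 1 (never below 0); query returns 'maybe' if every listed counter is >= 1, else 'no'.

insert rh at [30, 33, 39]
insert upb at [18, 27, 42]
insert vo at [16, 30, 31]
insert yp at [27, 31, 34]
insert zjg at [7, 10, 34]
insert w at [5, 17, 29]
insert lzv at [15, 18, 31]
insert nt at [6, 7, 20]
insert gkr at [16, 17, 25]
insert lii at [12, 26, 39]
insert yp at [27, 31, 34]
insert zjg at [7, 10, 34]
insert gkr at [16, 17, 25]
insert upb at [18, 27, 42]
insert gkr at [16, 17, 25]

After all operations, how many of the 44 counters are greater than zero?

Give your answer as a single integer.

Answer: 20

Derivation:
Step 1: insert rh at [30, 33, 39] -> counters=[0,0,0,0,0,0,0,0,0,0,0,0,0,0,0,0,0,0,0,0,0,0,0,0,0,0,0,0,0,0,1,0,0,1,0,0,0,0,0,1,0,0,0,0]
Step 2: insert upb at [18, 27, 42] -> counters=[0,0,0,0,0,0,0,0,0,0,0,0,0,0,0,0,0,0,1,0,0,0,0,0,0,0,0,1,0,0,1,0,0,1,0,0,0,0,0,1,0,0,1,0]
Step 3: insert vo at [16, 30, 31] -> counters=[0,0,0,0,0,0,0,0,0,0,0,0,0,0,0,0,1,0,1,0,0,0,0,0,0,0,0,1,0,0,2,1,0,1,0,0,0,0,0,1,0,0,1,0]
Step 4: insert yp at [27, 31, 34] -> counters=[0,0,0,0,0,0,0,0,0,0,0,0,0,0,0,0,1,0,1,0,0,0,0,0,0,0,0,2,0,0,2,2,0,1,1,0,0,0,0,1,0,0,1,0]
Step 5: insert zjg at [7, 10, 34] -> counters=[0,0,0,0,0,0,0,1,0,0,1,0,0,0,0,0,1,0,1,0,0,0,0,0,0,0,0,2,0,0,2,2,0,1,2,0,0,0,0,1,0,0,1,0]
Step 6: insert w at [5, 17, 29] -> counters=[0,0,0,0,0,1,0,1,0,0,1,0,0,0,0,0,1,1,1,0,0,0,0,0,0,0,0,2,0,1,2,2,0,1,2,0,0,0,0,1,0,0,1,0]
Step 7: insert lzv at [15, 18, 31] -> counters=[0,0,0,0,0,1,0,1,0,0,1,0,0,0,0,1,1,1,2,0,0,0,0,0,0,0,0,2,0,1,2,3,0,1,2,0,0,0,0,1,0,0,1,0]
Step 8: insert nt at [6, 7, 20] -> counters=[0,0,0,0,0,1,1,2,0,0,1,0,0,0,0,1,1,1,2,0,1,0,0,0,0,0,0,2,0,1,2,3,0,1,2,0,0,0,0,1,0,0,1,0]
Step 9: insert gkr at [16, 17, 25] -> counters=[0,0,0,0,0,1,1,2,0,0,1,0,0,0,0,1,2,2,2,0,1,0,0,0,0,1,0,2,0,1,2,3,0,1,2,0,0,0,0,1,0,0,1,0]
Step 10: insert lii at [12, 26, 39] -> counters=[0,0,0,0,0,1,1,2,0,0,1,0,1,0,0,1,2,2,2,0,1,0,0,0,0,1,1,2,0,1,2,3,0,1,2,0,0,0,0,2,0,0,1,0]
Step 11: insert yp at [27, 31, 34] -> counters=[0,0,0,0,0,1,1,2,0,0,1,0,1,0,0,1,2,2,2,0,1,0,0,0,0,1,1,3,0,1,2,4,0,1,3,0,0,0,0,2,0,0,1,0]
Step 12: insert zjg at [7, 10, 34] -> counters=[0,0,0,0,0,1,1,3,0,0,2,0,1,0,0,1,2,2,2,0,1,0,0,0,0,1,1,3,0,1,2,4,0,1,4,0,0,0,0,2,0,0,1,0]
Step 13: insert gkr at [16, 17, 25] -> counters=[0,0,0,0,0,1,1,3,0,0,2,0,1,0,0,1,3,3,2,0,1,0,0,0,0,2,1,3,0,1,2,4,0,1,4,0,0,0,0,2,0,0,1,0]
Step 14: insert upb at [18, 27, 42] -> counters=[0,0,0,0,0,1,1,3,0,0,2,0,1,0,0,1,3,3,3,0,1,0,0,0,0,2,1,4,0,1,2,4,0,1,4,0,0,0,0,2,0,0,2,0]
Step 15: insert gkr at [16, 17, 25] -> counters=[0,0,0,0,0,1,1,3,0,0,2,0,1,0,0,1,4,4,3,0,1,0,0,0,0,3,1,4,0,1,2,4,0,1,4,0,0,0,0,2,0,0,2,0]
Final counters=[0,0,0,0,0,1,1,3,0,0,2,0,1,0,0,1,4,4,3,0,1,0,0,0,0,3,1,4,0,1,2,4,0,1,4,0,0,0,0,2,0,0,2,0] -> 20 nonzero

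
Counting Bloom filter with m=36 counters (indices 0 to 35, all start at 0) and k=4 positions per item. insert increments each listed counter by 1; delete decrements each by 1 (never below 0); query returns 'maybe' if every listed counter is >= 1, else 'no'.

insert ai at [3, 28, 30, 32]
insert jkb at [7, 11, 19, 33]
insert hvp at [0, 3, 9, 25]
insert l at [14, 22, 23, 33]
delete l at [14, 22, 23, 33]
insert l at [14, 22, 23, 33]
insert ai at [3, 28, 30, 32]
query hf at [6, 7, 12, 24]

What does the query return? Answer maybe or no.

Answer: no

Derivation:
Step 1: insert ai at [3, 28, 30, 32] -> counters=[0,0,0,1,0,0,0,0,0,0,0,0,0,0,0,0,0,0,0,0,0,0,0,0,0,0,0,0,1,0,1,0,1,0,0,0]
Step 2: insert jkb at [7, 11, 19, 33] -> counters=[0,0,0,1,0,0,0,1,0,0,0,1,0,0,0,0,0,0,0,1,0,0,0,0,0,0,0,0,1,0,1,0,1,1,0,0]
Step 3: insert hvp at [0, 3, 9, 25] -> counters=[1,0,0,2,0,0,0,1,0,1,0,1,0,0,0,0,0,0,0,1,0,0,0,0,0,1,0,0,1,0,1,0,1,1,0,0]
Step 4: insert l at [14, 22, 23, 33] -> counters=[1,0,0,2,0,0,0,1,0,1,0,1,0,0,1,0,0,0,0,1,0,0,1,1,0,1,0,0,1,0,1,0,1,2,0,0]
Step 5: delete l at [14, 22, 23, 33] -> counters=[1,0,0,2,0,0,0,1,0,1,0,1,0,0,0,0,0,0,0,1,0,0,0,0,0,1,0,0,1,0,1,0,1,1,0,0]
Step 6: insert l at [14, 22, 23, 33] -> counters=[1,0,0,2,0,0,0,1,0,1,0,1,0,0,1,0,0,0,0,1,0,0,1,1,0,1,0,0,1,0,1,0,1,2,0,0]
Step 7: insert ai at [3, 28, 30, 32] -> counters=[1,0,0,3,0,0,0,1,0,1,0,1,0,0,1,0,0,0,0,1,0,0,1,1,0,1,0,0,2,0,2,0,2,2,0,0]
Query hf: check counters[6]=0 counters[7]=1 counters[12]=0 counters[24]=0 -> no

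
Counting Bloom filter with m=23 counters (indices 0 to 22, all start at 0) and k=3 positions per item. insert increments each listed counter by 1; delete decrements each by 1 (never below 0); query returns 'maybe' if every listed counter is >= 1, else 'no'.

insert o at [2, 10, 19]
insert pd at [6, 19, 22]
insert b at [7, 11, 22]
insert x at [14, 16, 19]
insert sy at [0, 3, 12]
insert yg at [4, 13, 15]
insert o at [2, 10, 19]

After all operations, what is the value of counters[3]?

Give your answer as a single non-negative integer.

Step 1: insert o at [2, 10, 19] -> counters=[0,0,1,0,0,0,0,0,0,0,1,0,0,0,0,0,0,0,0,1,0,0,0]
Step 2: insert pd at [6, 19, 22] -> counters=[0,0,1,0,0,0,1,0,0,0,1,0,0,0,0,0,0,0,0,2,0,0,1]
Step 3: insert b at [7, 11, 22] -> counters=[0,0,1,0,0,0,1,1,0,0,1,1,0,0,0,0,0,0,0,2,0,0,2]
Step 4: insert x at [14, 16, 19] -> counters=[0,0,1,0,0,0,1,1,0,0,1,1,0,0,1,0,1,0,0,3,0,0,2]
Step 5: insert sy at [0, 3, 12] -> counters=[1,0,1,1,0,0,1,1,0,0,1,1,1,0,1,0,1,0,0,3,0,0,2]
Step 6: insert yg at [4, 13, 15] -> counters=[1,0,1,1,1,0,1,1,0,0,1,1,1,1,1,1,1,0,0,3,0,0,2]
Step 7: insert o at [2, 10, 19] -> counters=[1,0,2,1,1,0,1,1,0,0,2,1,1,1,1,1,1,0,0,4,0,0,2]
Final counters=[1,0,2,1,1,0,1,1,0,0,2,1,1,1,1,1,1,0,0,4,0,0,2] -> counters[3]=1

Answer: 1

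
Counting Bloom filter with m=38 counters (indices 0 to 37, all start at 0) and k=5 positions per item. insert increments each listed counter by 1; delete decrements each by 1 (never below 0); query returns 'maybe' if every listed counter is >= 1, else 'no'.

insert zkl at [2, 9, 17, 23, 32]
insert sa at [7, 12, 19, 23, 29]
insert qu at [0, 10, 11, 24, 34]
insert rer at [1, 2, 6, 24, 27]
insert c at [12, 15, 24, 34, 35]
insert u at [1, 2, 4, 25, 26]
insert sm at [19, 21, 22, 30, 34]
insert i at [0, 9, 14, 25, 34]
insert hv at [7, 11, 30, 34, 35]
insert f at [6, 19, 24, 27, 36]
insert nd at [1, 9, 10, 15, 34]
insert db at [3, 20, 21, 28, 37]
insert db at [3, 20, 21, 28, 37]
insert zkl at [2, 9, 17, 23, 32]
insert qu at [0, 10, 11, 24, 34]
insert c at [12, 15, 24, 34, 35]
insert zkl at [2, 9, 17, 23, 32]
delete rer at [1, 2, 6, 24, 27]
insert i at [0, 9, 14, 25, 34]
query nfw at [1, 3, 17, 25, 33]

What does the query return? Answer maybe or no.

Answer: no

Derivation:
Step 1: insert zkl at [2, 9, 17, 23, 32] -> counters=[0,0,1,0,0,0,0,0,0,1,0,0,0,0,0,0,0,1,0,0,0,0,0,1,0,0,0,0,0,0,0,0,1,0,0,0,0,0]
Step 2: insert sa at [7, 12, 19, 23, 29] -> counters=[0,0,1,0,0,0,0,1,0,1,0,0,1,0,0,0,0,1,0,1,0,0,0,2,0,0,0,0,0,1,0,0,1,0,0,0,0,0]
Step 3: insert qu at [0, 10, 11, 24, 34] -> counters=[1,0,1,0,0,0,0,1,0,1,1,1,1,0,0,0,0,1,0,1,0,0,0,2,1,0,0,0,0,1,0,0,1,0,1,0,0,0]
Step 4: insert rer at [1, 2, 6, 24, 27] -> counters=[1,1,2,0,0,0,1,1,0,1,1,1,1,0,0,0,0,1,0,1,0,0,0,2,2,0,0,1,0,1,0,0,1,0,1,0,0,0]
Step 5: insert c at [12, 15, 24, 34, 35] -> counters=[1,1,2,0,0,0,1,1,0,1,1,1,2,0,0,1,0,1,0,1,0,0,0,2,3,0,0,1,0,1,0,0,1,0,2,1,0,0]
Step 6: insert u at [1, 2, 4, 25, 26] -> counters=[1,2,3,0,1,0,1,1,0,1,1,1,2,0,0,1,0,1,0,1,0,0,0,2,3,1,1,1,0,1,0,0,1,0,2,1,0,0]
Step 7: insert sm at [19, 21, 22, 30, 34] -> counters=[1,2,3,0,1,0,1,1,0,1,1,1,2,0,0,1,0,1,0,2,0,1,1,2,3,1,1,1,0,1,1,0,1,0,3,1,0,0]
Step 8: insert i at [0, 9, 14, 25, 34] -> counters=[2,2,3,0,1,0,1,1,0,2,1,1,2,0,1,1,0,1,0,2,0,1,1,2,3,2,1,1,0,1,1,0,1,0,4,1,0,0]
Step 9: insert hv at [7, 11, 30, 34, 35] -> counters=[2,2,3,0,1,0,1,2,0,2,1,2,2,0,1,1,0,1,0,2,0,1,1,2,3,2,1,1,0,1,2,0,1,0,5,2,0,0]
Step 10: insert f at [6, 19, 24, 27, 36] -> counters=[2,2,3,0,1,0,2,2,0,2,1,2,2,0,1,1,0,1,0,3,0,1,1,2,4,2,1,2,0,1,2,0,1,0,5,2,1,0]
Step 11: insert nd at [1, 9, 10, 15, 34] -> counters=[2,3,3,0,1,0,2,2,0,3,2,2,2,0,1,2,0,1,0,3,0,1,1,2,4,2,1,2,0,1,2,0,1,0,6,2,1,0]
Step 12: insert db at [3, 20, 21, 28, 37] -> counters=[2,3,3,1,1,0,2,2,0,3,2,2,2,0,1,2,0,1,0,3,1,2,1,2,4,2,1,2,1,1,2,0,1,0,6,2,1,1]
Step 13: insert db at [3, 20, 21, 28, 37] -> counters=[2,3,3,2,1,0,2,2,0,3,2,2,2,0,1,2,0,1,0,3,2,3,1,2,4,2,1,2,2,1,2,0,1,0,6,2,1,2]
Step 14: insert zkl at [2, 9, 17, 23, 32] -> counters=[2,3,4,2,1,0,2,2,0,4,2,2,2,0,1,2,0,2,0,3,2,3,1,3,4,2,1,2,2,1,2,0,2,0,6,2,1,2]
Step 15: insert qu at [0, 10, 11, 24, 34] -> counters=[3,3,4,2,1,0,2,2,0,4,3,3,2,0,1,2,0,2,0,3,2,3,1,3,5,2,1,2,2,1,2,0,2,0,7,2,1,2]
Step 16: insert c at [12, 15, 24, 34, 35] -> counters=[3,3,4,2,1,0,2,2,0,4,3,3,3,0,1,3,0,2,0,3,2,3,1,3,6,2,1,2,2,1,2,0,2,0,8,3,1,2]
Step 17: insert zkl at [2, 9, 17, 23, 32] -> counters=[3,3,5,2,1,0,2,2,0,5,3,3,3,0,1,3,0,3,0,3,2,3,1,4,6,2,1,2,2,1,2,0,3,0,8,3,1,2]
Step 18: delete rer at [1, 2, 6, 24, 27] -> counters=[3,2,4,2,1,0,1,2,0,5,3,3,3,0,1,3,0,3,0,3,2,3,1,4,5,2,1,1,2,1,2,0,3,0,8,3,1,2]
Step 19: insert i at [0, 9, 14, 25, 34] -> counters=[4,2,4,2,1,0,1,2,0,6,3,3,3,0,2,3,0,3,0,3,2,3,1,4,5,3,1,1,2,1,2,0,3,0,9,3,1,2]
Query nfw: check counters[1]=2 counters[3]=2 counters[17]=3 counters[25]=3 counters[33]=0 -> no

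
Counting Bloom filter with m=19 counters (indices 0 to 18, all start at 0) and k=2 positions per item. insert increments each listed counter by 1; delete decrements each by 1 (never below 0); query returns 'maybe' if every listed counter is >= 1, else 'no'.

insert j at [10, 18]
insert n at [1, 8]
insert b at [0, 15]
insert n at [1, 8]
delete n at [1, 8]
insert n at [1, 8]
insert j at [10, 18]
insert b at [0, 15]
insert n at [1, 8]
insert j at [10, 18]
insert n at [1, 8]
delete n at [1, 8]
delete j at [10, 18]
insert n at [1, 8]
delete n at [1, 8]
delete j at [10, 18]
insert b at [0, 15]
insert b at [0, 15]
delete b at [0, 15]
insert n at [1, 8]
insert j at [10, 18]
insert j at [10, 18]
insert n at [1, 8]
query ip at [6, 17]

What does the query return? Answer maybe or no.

Answer: no

Derivation:
Step 1: insert j at [10, 18] -> counters=[0,0,0,0,0,0,0,0,0,0,1,0,0,0,0,0,0,0,1]
Step 2: insert n at [1, 8] -> counters=[0,1,0,0,0,0,0,0,1,0,1,0,0,0,0,0,0,0,1]
Step 3: insert b at [0, 15] -> counters=[1,1,0,0,0,0,0,0,1,0,1,0,0,0,0,1,0,0,1]
Step 4: insert n at [1, 8] -> counters=[1,2,0,0,0,0,0,0,2,0,1,0,0,0,0,1,0,0,1]
Step 5: delete n at [1, 8] -> counters=[1,1,0,0,0,0,0,0,1,0,1,0,0,0,0,1,0,0,1]
Step 6: insert n at [1, 8] -> counters=[1,2,0,0,0,0,0,0,2,0,1,0,0,0,0,1,0,0,1]
Step 7: insert j at [10, 18] -> counters=[1,2,0,0,0,0,0,0,2,0,2,0,0,0,0,1,0,0,2]
Step 8: insert b at [0, 15] -> counters=[2,2,0,0,0,0,0,0,2,0,2,0,0,0,0,2,0,0,2]
Step 9: insert n at [1, 8] -> counters=[2,3,0,0,0,0,0,0,3,0,2,0,0,0,0,2,0,0,2]
Step 10: insert j at [10, 18] -> counters=[2,3,0,0,0,0,0,0,3,0,3,0,0,0,0,2,0,0,3]
Step 11: insert n at [1, 8] -> counters=[2,4,0,0,0,0,0,0,4,0,3,0,0,0,0,2,0,0,3]
Step 12: delete n at [1, 8] -> counters=[2,3,0,0,0,0,0,0,3,0,3,0,0,0,0,2,0,0,3]
Step 13: delete j at [10, 18] -> counters=[2,3,0,0,0,0,0,0,3,0,2,0,0,0,0,2,0,0,2]
Step 14: insert n at [1, 8] -> counters=[2,4,0,0,0,0,0,0,4,0,2,0,0,0,0,2,0,0,2]
Step 15: delete n at [1, 8] -> counters=[2,3,0,0,0,0,0,0,3,0,2,0,0,0,0,2,0,0,2]
Step 16: delete j at [10, 18] -> counters=[2,3,0,0,0,0,0,0,3,0,1,0,0,0,0,2,0,0,1]
Step 17: insert b at [0, 15] -> counters=[3,3,0,0,0,0,0,0,3,0,1,0,0,0,0,3,0,0,1]
Step 18: insert b at [0, 15] -> counters=[4,3,0,0,0,0,0,0,3,0,1,0,0,0,0,4,0,0,1]
Step 19: delete b at [0, 15] -> counters=[3,3,0,0,0,0,0,0,3,0,1,0,0,0,0,3,0,0,1]
Step 20: insert n at [1, 8] -> counters=[3,4,0,0,0,0,0,0,4,0,1,0,0,0,0,3,0,0,1]
Step 21: insert j at [10, 18] -> counters=[3,4,0,0,0,0,0,0,4,0,2,0,0,0,0,3,0,0,2]
Step 22: insert j at [10, 18] -> counters=[3,4,0,0,0,0,0,0,4,0,3,0,0,0,0,3,0,0,3]
Step 23: insert n at [1, 8] -> counters=[3,5,0,0,0,0,0,0,5,0,3,0,0,0,0,3,0,0,3]
Query ip: check counters[6]=0 counters[17]=0 -> no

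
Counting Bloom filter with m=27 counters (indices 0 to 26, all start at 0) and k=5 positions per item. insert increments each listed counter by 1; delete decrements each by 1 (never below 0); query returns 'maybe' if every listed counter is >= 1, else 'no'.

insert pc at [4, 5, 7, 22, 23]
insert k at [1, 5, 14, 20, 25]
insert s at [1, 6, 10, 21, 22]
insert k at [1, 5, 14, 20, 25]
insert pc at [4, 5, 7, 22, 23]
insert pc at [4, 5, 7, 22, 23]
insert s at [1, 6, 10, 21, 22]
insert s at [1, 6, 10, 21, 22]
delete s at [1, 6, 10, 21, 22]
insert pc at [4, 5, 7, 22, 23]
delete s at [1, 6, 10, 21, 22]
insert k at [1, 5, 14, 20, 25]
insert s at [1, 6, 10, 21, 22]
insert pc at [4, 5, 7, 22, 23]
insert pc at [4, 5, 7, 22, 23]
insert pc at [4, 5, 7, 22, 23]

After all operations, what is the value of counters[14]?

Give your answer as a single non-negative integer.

Answer: 3

Derivation:
Step 1: insert pc at [4, 5, 7, 22, 23] -> counters=[0,0,0,0,1,1,0,1,0,0,0,0,0,0,0,0,0,0,0,0,0,0,1,1,0,0,0]
Step 2: insert k at [1, 5, 14, 20, 25] -> counters=[0,1,0,0,1,2,0,1,0,0,0,0,0,0,1,0,0,0,0,0,1,0,1,1,0,1,0]
Step 3: insert s at [1, 6, 10, 21, 22] -> counters=[0,2,0,0,1,2,1,1,0,0,1,0,0,0,1,0,0,0,0,0,1,1,2,1,0,1,0]
Step 4: insert k at [1, 5, 14, 20, 25] -> counters=[0,3,0,0,1,3,1,1,0,0,1,0,0,0,2,0,0,0,0,0,2,1,2,1,0,2,0]
Step 5: insert pc at [4, 5, 7, 22, 23] -> counters=[0,3,0,0,2,4,1,2,0,0,1,0,0,0,2,0,0,0,0,0,2,1,3,2,0,2,0]
Step 6: insert pc at [4, 5, 7, 22, 23] -> counters=[0,3,0,0,3,5,1,3,0,0,1,0,0,0,2,0,0,0,0,0,2,1,4,3,0,2,0]
Step 7: insert s at [1, 6, 10, 21, 22] -> counters=[0,4,0,0,3,5,2,3,0,0,2,0,0,0,2,0,0,0,0,0,2,2,5,3,0,2,0]
Step 8: insert s at [1, 6, 10, 21, 22] -> counters=[0,5,0,0,3,5,3,3,0,0,3,0,0,0,2,0,0,0,0,0,2,3,6,3,0,2,0]
Step 9: delete s at [1, 6, 10, 21, 22] -> counters=[0,4,0,0,3,5,2,3,0,0,2,0,0,0,2,0,0,0,0,0,2,2,5,3,0,2,0]
Step 10: insert pc at [4, 5, 7, 22, 23] -> counters=[0,4,0,0,4,6,2,4,0,0,2,0,0,0,2,0,0,0,0,0,2,2,6,4,0,2,0]
Step 11: delete s at [1, 6, 10, 21, 22] -> counters=[0,3,0,0,4,6,1,4,0,0,1,0,0,0,2,0,0,0,0,0,2,1,5,4,0,2,0]
Step 12: insert k at [1, 5, 14, 20, 25] -> counters=[0,4,0,0,4,7,1,4,0,0,1,0,0,0,3,0,0,0,0,0,3,1,5,4,0,3,0]
Step 13: insert s at [1, 6, 10, 21, 22] -> counters=[0,5,0,0,4,7,2,4,0,0,2,0,0,0,3,0,0,0,0,0,3,2,6,4,0,3,0]
Step 14: insert pc at [4, 5, 7, 22, 23] -> counters=[0,5,0,0,5,8,2,5,0,0,2,0,0,0,3,0,0,0,0,0,3,2,7,5,0,3,0]
Step 15: insert pc at [4, 5, 7, 22, 23] -> counters=[0,5,0,0,6,9,2,6,0,0,2,0,0,0,3,0,0,0,0,0,3,2,8,6,0,3,0]
Step 16: insert pc at [4, 5, 7, 22, 23] -> counters=[0,5,0,0,7,10,2,7,0,0,2,0,0,0,3,0,0,0,0,0,3,2,9,7,0,3,0]
Final counters=[0,5,0,0,7,10,2,7,0,0,2,0,0,0,3,0,0,0,0,0,3,2,9,7,0,3,0] -> counters[14]=3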